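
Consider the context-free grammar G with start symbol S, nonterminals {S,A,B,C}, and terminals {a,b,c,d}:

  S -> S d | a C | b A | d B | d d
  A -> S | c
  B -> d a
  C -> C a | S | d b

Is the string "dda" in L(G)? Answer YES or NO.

CNF form of G:
  S -> S T0 | T0 B | T0 T0 | T1 C | T2 A
  A -> S T0 | T0 B | T0 T0 | T1 C | T2 A | c
  B -> T0 T1
  C -> C T1 | S T0 | T0 B | T0 T0 | T0 T2 | T1 C | T2 A
  T0 -> d
  T1 -> a
  T2 -> b

Fill CYK table bottom-up:
  [0..0]={T0}  "d"  orig:{}
  [1..1]={T0}  "d"  orig:{}
  [2..2]={T1}  "a"  orig:{}
  [0..1]={A,C,S}  "dd"
  [1..2]={B}  "da"
  [0..2]={A,C,S}  "dda"

S ∈ T[0,2] ⇒ YES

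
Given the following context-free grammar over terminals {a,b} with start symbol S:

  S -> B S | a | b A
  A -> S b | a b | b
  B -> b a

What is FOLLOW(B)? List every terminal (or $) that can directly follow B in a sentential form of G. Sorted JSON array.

FIRST sets, iterate to fixpoint:
[1]
  A via A→a b: +{a}
  A via A→b: +{b}
  B via B→b a: +{b}
  S via S→B S: +{b}
  S via S→a: +{a}
  S: {a,b}  A: {a,b}  B: {b}
[2] — fixpoint
  S: {a,b}  A: {a,b}  B: {b}

FOLLOW sets:
FOLLOW(S) := {$}
iter 1:
  A→S b: FOLLOW(S) ⊇ FIRST(b) = {b}; new: +{b}
  S→B S: FOLLOW(B) ⊇ FIRST(S) = {a,b}; new: +{a,b}
  S→b A: FOLLOW(A) ⊇ FOLLOW(S) ⊇ {$,b}; new: +{$,b}
  FOLLOW(S)={$,b}  FOLLOW(A)={$,b}  FOLLOW(B)={a,b}
iter 2: — fixpoint
  FOLLOW(S)={$,b}  FOLLOW(A)={$,b}  FOLLOW(B)={a,b}

FOLLOW(B) = ["a", "b"]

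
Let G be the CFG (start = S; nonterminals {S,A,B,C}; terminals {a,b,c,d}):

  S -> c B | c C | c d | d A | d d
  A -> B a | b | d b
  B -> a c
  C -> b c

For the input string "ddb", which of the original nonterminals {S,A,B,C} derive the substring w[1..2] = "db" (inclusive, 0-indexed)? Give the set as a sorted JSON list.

CNF form of G:
  S -> T1 A | T1 T1 | T3 B | T3 C | T3 T1
  A -> B T0 | T1 T2 | b
  B -> T0 T3
  C -> T2 T3
  T0 -> a
  T1 -> d
  T2 -> b
  T3 -> c

CYK fill (cells [i..j] with 1 ≤ i ≤ j ≤ 2 only):
  [1..1]={T1}  "d"  orig:{}
  [2..2]={A,T2}  "b"  orig:{A}
  [1..2]={A,S}  "db"

Original NTs in T[1,2] deriving "db": ["A", "S"]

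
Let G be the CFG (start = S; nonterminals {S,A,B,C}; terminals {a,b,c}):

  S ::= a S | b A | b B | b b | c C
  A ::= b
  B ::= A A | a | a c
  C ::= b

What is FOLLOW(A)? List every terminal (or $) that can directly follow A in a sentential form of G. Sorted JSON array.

FIRST iteration:
pass 1:
  A via A→b: +{b}
  B via B→A A: +{b}
  B via B→a: +{a}
  C via C→b: +{b}
  S via S→a S: +{a}
  S via S→b A: +{b}
  S via S→c C: +{c}
  S: {a,b,c}  A: {b}  B: {a,b}  C: {b}
pass 2: (no change)
  S: {a,b,c}  A: {b}  B: {a,b}  C: {b}

Compute FOLLOW by fixpoint:
seed FOLLOW(S) with $
[1]
  B→A A: FOLLOW(A) ⊇ FIRST(A) = {b}; new: +{b}
  S→b A: FOLLOW(A) ⊇ FOLLOW(S) ⊇ {$}; new: +{$}
  S→b B: FOLLOW(B) ⊇ FOLLOW(S) ⊇ {$}; new: +{$}
  S→c C: FOLLOW(C) ⊇ FOLLOW(S) ⊇ {$}; new: +{$}
  FOLLOW[S]={$}  FOLLOW[A]={$,b}  FOLLOW[B]={$}  FOLLOW[C]={$}
[2] (no change)
  FOLLOW[S]={$}  FOLLOW[A]={$,b}  FOLLOW[B]={$}  FOLLOW[C]={$}

FOLLOW(A) = ["$", "b"]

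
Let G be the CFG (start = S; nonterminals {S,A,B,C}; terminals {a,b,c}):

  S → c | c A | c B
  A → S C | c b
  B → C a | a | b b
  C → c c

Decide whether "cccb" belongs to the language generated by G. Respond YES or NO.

CNF form of G:
  S -> T0 A | T0 B | c
  A -> S C | T0 T1
  B -> C T2 | T1 T1 | a
  C -> T0 T0
  T0 -> c
  T1 -> b
  T2 -> a

CYK fill:
  T[0,0] 'c' = {S,T0}  orig:{S}
  T[1,1] 'c' = {S,T0}  orig:{S}
  T[2,2] 'c' = {S,T0}  orig:{S}
  T[3,3] 'b' = {T1}  orig:{}
  T[0,1] 'cc' = {C}
  T[1,2] 'cc' = {C}
  T[2,3] 'cb' = {A}
  T[0,2] 'ccc' = {A}
  T[1,3] 'ccb' = {S}
  T[0,3] 'cccb' = ∅

S ∉ T[0,3] ⇒ NO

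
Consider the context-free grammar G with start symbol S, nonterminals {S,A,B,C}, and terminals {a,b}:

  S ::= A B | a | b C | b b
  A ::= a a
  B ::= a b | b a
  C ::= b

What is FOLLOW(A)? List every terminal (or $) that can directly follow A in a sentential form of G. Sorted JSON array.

Compute FIRST by fixpoint:
round 1:
  A via A→a a: +{a}
  B via B→a b: +{a}
  B via B→b a: +{b}
  C via C→b: +{b}
  S via S→A B: +{a}
  S via S→b C: +{b}
  S: {a,b}  A: {a}  B: {a,b}  C: {b}
round 2: — fixpoint
  S: {a,b}  A: {a}  B: {a,b}  C: {b}

Compute FOLLOW by fixpoint:
seed FOLLOW(S) with $
iter 1:
  S→A B: FOLLOW(A) ⊇ FIRST(B) = {a,b}; new: +{a,b}
  S→A B: FOLLOW(B) ⊇ FOLLOW(S) ⊇ {$}; new: +{$}
  S→b C: FOLLOW(C) ⊇ FOLLOW(S) ⊇ {$}; new: +{$}
  FOLLOW[S]={$}  FOLLOW[A]={a,b}  FOLLOW[B]={$}  FOLLOW[C]={$}
iter 2: — fixpoint
  FOLLOW[S]={$}  FOLLOW[A]={a,b}  FOLLOW[B]={$}  FOLLOW[C]={$}

FOLLOW(A) = ["a", "b"]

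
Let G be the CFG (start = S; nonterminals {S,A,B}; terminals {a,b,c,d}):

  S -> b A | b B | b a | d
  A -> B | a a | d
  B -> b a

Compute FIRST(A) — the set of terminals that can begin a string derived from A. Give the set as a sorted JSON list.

FIRST sets, iterate to fixpoint:
iter 1:
  A via A→a a: +{a}
  A via A→d: +{d}
  B via B→b a: +{b}
  S via S→b A: +{b}
  S via S→d: +{d}
  FIRST(S)={b,d}  FIRST(A)={a,d}  FIRST(B)={b}
iter 2:
  A via A→B: +{b}
  FIRST(S)={b,d}  FIRST(A)={a,b,d}  FIRST(B)={b}
iter 3: (stable)
  FIRST(S)={b,d}  FIRST(A)={a,b,d}  FIRST(B)={b}

FIRST(A) = ["a", "b", "d"]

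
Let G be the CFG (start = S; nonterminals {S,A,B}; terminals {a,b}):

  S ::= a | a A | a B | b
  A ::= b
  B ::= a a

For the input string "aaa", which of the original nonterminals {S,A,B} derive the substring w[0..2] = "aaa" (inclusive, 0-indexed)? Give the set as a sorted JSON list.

CNF form of G:
  S -> T0 A | T0 B | a | b
  A -> b
  B -> T0 T0
  T0 -> a

CYK fill (cells [i..j] with 0 ≤ i ≤ j ≤ 2 only):
  cell(0,0) a: {S,T0}  orig:{S}
  cell(1,1) a: {S,T0}  orig:{S}
  cell(2,2) a: {S,T0}  orig:{S}
  cell(0,1) aa: {B}
  cell(1,2) aa: {B}
  cell(0,2) aaa: {S}

Original NTs in T[0,2] deriving "aaa": ["S"]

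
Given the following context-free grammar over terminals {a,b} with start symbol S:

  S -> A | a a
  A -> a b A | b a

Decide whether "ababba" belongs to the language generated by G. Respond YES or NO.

CNF form of G:
  S -> T0 T0 | T0 X3 | T1 T0
  A -> T0 X2 | T1 T0
  T0 -> a
  T1 -> b
  X2 -> T1 A
  X3 -> T1 A

CYK fill:
  T[0,0] 'a' = {T0}  orig:{}
  T[1,1] 'b' = {T1}  orig:{}
  T[2,2] 'a' = {T0}  orig:{}
  T[3,3] 'b' = {T1}  orig:{}
  T[4,4] 'b' = {T1}  orig:{}
  T[5,5] 'a' = {T0}  orig:{}
  T[0,1] 'ab' = ∅
  T[1,2] 'ba' = {A,S}
  T[2,3] 'ab' = ∅
  T[3,4] 'bb' = ∅
  T[4,5] 'ba' = {A,S}
  T[0,2] 'aba' = ∅
  T[1,3] 'bab' = ∅
  T[2,4] 'abb' = ∅
  T[3,5] 'bba' = {X2,X3}  orig:{}
  T[0,3] 'abab' = ∅
  T[1,4] 'babb' = ∅
  T[2,5] 'abba' = {A,S}
  T[0,4] 'ababb' = ∅
  T[1,5] 'babba' = {X2,X3}  orig:{}
  T[0,5] 'ababba' = {A,S}

S ∈ T[0,5] ⇒ YES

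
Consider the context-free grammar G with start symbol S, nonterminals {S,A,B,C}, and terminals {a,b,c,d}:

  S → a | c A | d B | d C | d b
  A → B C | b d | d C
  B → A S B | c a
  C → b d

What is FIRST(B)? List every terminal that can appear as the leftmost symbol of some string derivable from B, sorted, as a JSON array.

FIRST iteration:
iter 1:
  A via A→b d: +{b}
  A via A→d C: +{d}
  B via B→A S B: +{b,d}
  B via B→c a: +{c}
  C via C→b d: +{b}
  S via S→a: +{a}
  S via S→c A: +{c}
  S via S→d B: +{d}
  FIRST[S]={a,c,d}  FIRST[A]={b,d}  FIRST[B]={b,c,d}  FIRST[C]={b}
iter 2:
  A via A→B C: +{c}
  FIRST[S]={a,c,d}  FIRST[A]={b,c,d}  FIRST[B]={b,c,d}  FIRST[C]={b}
iter 3: done
  FIRST[S]={a,c,d}  FIRST[A]={b,c,d}  FIRST[B]={b,c,d}  FIRST[C]={b}

FIRST(B) = ["b", "c", "d"]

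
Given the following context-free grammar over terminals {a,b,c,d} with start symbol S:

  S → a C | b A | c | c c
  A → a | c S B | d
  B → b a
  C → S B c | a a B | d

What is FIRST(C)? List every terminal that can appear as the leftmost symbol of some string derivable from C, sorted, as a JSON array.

FIRST sets, iterate to fixpoint:
round 1:
  A via A→a: +{a}
  A via A→c S B: +{c}
  A via A→d: +{d}
  B via B→b a: +{b}
  C via C→a a B: +{a}
  C via C→d: +{d}
  S via S→a C: +{a}
  S via S→b A: +{b}
  S via S→c: +{c}
  S: {a,b,c}  A: {a,c,d}  B: {b}  C: {a,d}
round 2:
  C via C→S B c: +{b,c}
  S: {a,b,c}  A: {a,c,d}  B: {b}  C: {a,b,c,d}
round 3: (no change)
  S: {a,b,c}  A: {a,c,d}  B: {b}  C: {a,b,c,d}

FIRST(C) = ["a", "b", "c", "d"]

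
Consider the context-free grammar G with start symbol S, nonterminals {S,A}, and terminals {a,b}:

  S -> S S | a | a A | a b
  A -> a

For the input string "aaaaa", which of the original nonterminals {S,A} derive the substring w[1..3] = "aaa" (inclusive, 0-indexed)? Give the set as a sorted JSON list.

CNF form of G:
  S -> S S | T0 A | T0 T1 | a
  A -> a
  T0 -> a
  T1 -> b

Fill CYK table bottom-up — only the sub-triangle for w[1..3]:
  T[1,1] 'a' = {A,S,T0}  orig:{A,S}
  T[2,2] 'a' = {A,S,T0}  orig:{A,S}
  T[3,3] 'a' = {A,S,T0}  orig:{A,S}
  T[1,2] 'aa' = {S}
  T[2,3] 'aa' = {S}
  T[1,3] 'aaa' = {S}

Original NTs in T[1,3] deriving "aaa": ["S"]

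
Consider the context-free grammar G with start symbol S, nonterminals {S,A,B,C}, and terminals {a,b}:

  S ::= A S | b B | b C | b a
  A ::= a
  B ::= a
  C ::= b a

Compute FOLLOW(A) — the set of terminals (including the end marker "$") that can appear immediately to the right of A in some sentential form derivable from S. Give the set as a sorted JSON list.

Compute FIRST by fixpoint:
round 1:
  A via A→a: +{a}
  B via B→a: +{a}
  C via C→b a: +{b}
  S via S→A S: +{a}
  S via S→b B: +{b}
  FIRST[S]={a,b}  FIRST[A]={a}  FIRST[B]={a}  FIRST[C]={b}
round 2: (stable)
  FIRST[S]={a,b}  FIRST[A]={a}  FIRST[B]={a}  FIRST[C]={b}

FOLLOW sets:
initialize: $ ∈ FOLLOW(S)
pass 1:
  S→A S: FOLLOW(A) ⊇ FIRST(S) = {a,b}; new: +{a,b}
  S→b B: FOLLOW(B) ⊇ FOLLOW(S) ⊇ {$}; new: +{$}
  S→b C: FOLLOW(C) ⊇ FOLLOW(S) ⊇ {$}; new: +{$}
  FOLLOW(S)={$}  FOLLOW(A)={a,b}  FOLLOW(B)={$}  FOLLOW(C)={$}
pass 2: (stable)
  FOLLOW(S)={$}  FOLLOW(A)={a,b}  FOLLOW(B)={$}  FOLLOW(C)={$}

FOLLOW(A) = ["a", "b"]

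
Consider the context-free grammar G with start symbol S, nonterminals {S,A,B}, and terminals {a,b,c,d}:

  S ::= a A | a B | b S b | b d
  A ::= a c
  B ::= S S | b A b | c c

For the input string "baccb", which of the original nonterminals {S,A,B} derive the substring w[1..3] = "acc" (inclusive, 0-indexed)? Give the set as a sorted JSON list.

CNF form of G:
  S -> T0 A | T0 B | T2 T3 | T2 X5
  A -> T0 T1
  B -> S S | T1 T1 | T2 X4
  T0 -> a
  T1 -> c
  T2 -> b
  T3 -> d
  X4 -> A T2
  X5 -> S T2

Fill CYK table bottom-up (cells [i..j] with 1 ≤ i ≤ j ≤ 3 only):
  [1..1]={T0}  "a"  orig:{}
  [2..2]={T1}  "c"  orig:{}
  [3..3]={T1}  "c"  orig:{}
  [1..2]={A}  "ac"
  [2..3]={B}  "cc"
  [1..3]={S}  "acc"

Original NTs in T[1,3] deriving "acc": ["S"]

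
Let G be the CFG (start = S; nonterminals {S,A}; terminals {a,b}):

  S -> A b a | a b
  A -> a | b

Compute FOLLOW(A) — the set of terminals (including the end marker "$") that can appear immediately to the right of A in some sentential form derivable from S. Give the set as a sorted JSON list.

FIRST sets, iterate to fixpoint:
round 1:
  A via A→a: +{a}
  A via A→b: +{b}
  S via S→A b a: +{a,b}
  S: {a,b}  A: {a,b}
round 2: done
  S: {a,b}  A: {a,b}

Compute FOLLOW by fixpoint:
seed FOLLOW(S) with $
pass 1:
  S→A b a: FOLLOW(A) ⊇ FIRST(b) = {b}; new: +{b}
  S: {$}  A: {b}
pass 2: (stable)
  S: {$}  A: {b}

FOLLOW(A) = ["b"]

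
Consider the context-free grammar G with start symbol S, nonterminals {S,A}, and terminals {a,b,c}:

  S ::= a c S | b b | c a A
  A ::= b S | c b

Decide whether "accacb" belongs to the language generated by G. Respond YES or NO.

CNF form of G:
  S -> T0 T0 | T1 X4 | T2 X3
  A -> T0 S | T1 T0
  T0 -> b
  T1 -> c
  T2 -> a
  X3 -> T1 S
  X4 -> T2 A

Fill CYK table bottom-up:
  T[0,0] 'a' = {T2}  orig:{}
  T[1,1] 'c' = {T1}  orig:{}
  T[2,2] 'c' = {T1}  orig:{}
  T[3,3] 'a' = {T2}  orig:{}
  T[4,4] 'c' = {T1}  orig:{}
  T[5,5] 'b' = {T0}  orig:{}
  T[0,1] 'ac' = ∅
  T[1,2] 'cc' = ∅
  T[2,3] 'ca' = ∅
  T[3,4] 'ac' = ∅
  T[4,5] 'cb' = {A}
  T[0,2] 'acc' = ∅
  T[1,3] 'cca' = ∅
  T[2,4] 'cac' = ∅
  T[3,5] 'acb' = {X4}  orig:{}
  T[0,3] 'acca' = ∅
  T[1,4] 'ccac' = ∅
  T[2,5] 'cacb' = {S}
  T[0,4] 'accac' = ∅
  T[1,5] 'ccacb' = {X3}  orig:{}
  T[0,5] 'accacb' = {S}

S ∈ T[0,5] ⇒ YES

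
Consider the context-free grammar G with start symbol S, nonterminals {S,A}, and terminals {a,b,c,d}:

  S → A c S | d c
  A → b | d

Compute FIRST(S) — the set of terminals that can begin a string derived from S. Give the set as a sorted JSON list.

FIRST iteration:
round 1:
  A via A→b: +{b}
  A via A→d: +{d}
  S via S→A c S: +{b,d}
  FIRST(S)={b,d}  FIRST(A)={b,d}
round 2: done
  FIRST(S)={b,d}  FIRST(A)={b,d}

FIRST(S) = ["b", "d"]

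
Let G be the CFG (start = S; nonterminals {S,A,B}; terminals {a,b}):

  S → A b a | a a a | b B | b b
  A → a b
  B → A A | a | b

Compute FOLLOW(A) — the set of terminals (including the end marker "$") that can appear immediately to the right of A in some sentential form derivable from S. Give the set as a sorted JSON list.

FIRST iteration:
pass 1:
  A via A→a b: +{a}
  B via B→A A: +{a}
  B via B→b: +{b}
  S via S→A b a: +{a}
  S via S→b B: +{b}
  S: {a,b}  A: {a}  B: {a,b}
pass 2: (no change)
  S: {a,b}  A: {a}  B: {a,b}

Compute FOLLOW by fixpoint:
FOLLOW(S) := {$}
round 1:
  B→A A: FOLLOW(A) ⊇ FIRST(A) = {a}; new: +{a}
  S→A b a: FOLLOW(A) ⊇ FIRST(b) = {b}; new: +{b}
  S→b B: FOLLOW(B) ⊇ FOLLOW(S) ⊇ {$}; new: +{$}
  FOLLOW(S)={$}  FOLLOW(A)={a,b}  FOLLOW(B)={$}
round 2:
  B→A A: FOLLOW(A) ⊇ FOLLOW(B) ⊇ {$}; new: +{$}
  FOLLOW(S)={$}  FOLLOW(A)={$,a,b}  FOLLOW(B)={$}
round 3: (no change)
  FOLLOW(S)={$}  FOLLOW(A)={$,a,b}  FOLLOW(B)={$}

FOLLOW(A) = ["$", "a", "b"]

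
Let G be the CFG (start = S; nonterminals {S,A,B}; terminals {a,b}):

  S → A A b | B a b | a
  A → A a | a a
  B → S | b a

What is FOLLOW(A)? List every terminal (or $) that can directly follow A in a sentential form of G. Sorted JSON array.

Compute FIRST by fixpoint:
iter 1:
  A via A→a a: +{a}
  B via B→b a: +{b}
  S via S→A A b: +{a}
  S via S→B a b: +{b}
  FIRST[S]={a,b}  FIRST[A]={a}  FIRST[B]={b}
iter 2:
  B via B→S: +{a}
  FIRST[S]={a,b}  FIRST[A]={a}  FIRST[B]={a,b}
iter 3: (no change)
  FIRST[S]={a,b}  FIRST[A]={a}  FIRST[B]={a,b}

FOLLOW iteration:
initialize: $ ∈ FOLLOW(S)
[1]
  A→A a: FOLLOW(A) ⊇ FIRST(a) = {a}; new: +{a}
  S→A A b: FOLLOW(A) ⊇ FIRST(b) = {b}; new: +{b}
  S→B a b: FOLLOW(B) ⊇ FIRST(a) = {a}; new: +{a}
  FOLLOW(S)={$}  FOLLOW(A)={a,b}  FOLLOW(B)={a}
[2]
  B→S: FOLLOW(S) ⊇ FOLLOW(B) ⊇ {a}; new: +{a}
  FOLLOW(S)={$,a}  FOLLOW(A)={a,b}  FOLLOW(B)={a}
[3] — fixpoint
  FOLLOW(S)={$,a}  FOLLOW(A)={a,b}  FOLLOW(B)={a}

FOLLOW(A) = ["a", "b"]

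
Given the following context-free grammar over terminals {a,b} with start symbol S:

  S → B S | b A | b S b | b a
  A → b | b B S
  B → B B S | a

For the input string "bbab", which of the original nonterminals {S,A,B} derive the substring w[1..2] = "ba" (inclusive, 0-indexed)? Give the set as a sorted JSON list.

CNF form of G:
  S -> B S | T0 A | T0 T1 | T0 X4
  A -> T0 X2 | b
  B -> B X3 | a
  T0 -> b
  T1 -> a
  X2 -> B S
  X3 -> B S
  X4 -> S T0

CYK table (by increasing span) (cells [i..j] with 1 ≤ i ≤ j ≤ 2 only):
  cell(1,1) b: {A,T0}  orig:{A}
  cell(2,2) a: {B,T1}  orig:{B}
  cell(1,2) ba: {S}

Original NTs in T[1,2] deriving "ba": ["S"]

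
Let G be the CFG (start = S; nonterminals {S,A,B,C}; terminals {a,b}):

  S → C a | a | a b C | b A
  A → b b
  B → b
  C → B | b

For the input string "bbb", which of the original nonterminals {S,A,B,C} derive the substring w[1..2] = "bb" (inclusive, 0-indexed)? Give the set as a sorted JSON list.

CNF form of G:
  S -> C T1 | T0 A | T1 X2 | a
  A -> T0 T0
  B -> b
  C -> b
  T0 -> b
  T1 -> a
  X2 -> T0 C

CYK table (by increasing span) — only the sub-triangle for w[1..2]:
  [1..1]={B,C,T0}  "b"  orig:{B,C}
  [2..2]={B,C,T0}  "b"  orig:{B,C}
  [1..2]={A,X2}  "bb"  orig:{A}

Original NTs in T[1,2] deriving "bb": ["A"]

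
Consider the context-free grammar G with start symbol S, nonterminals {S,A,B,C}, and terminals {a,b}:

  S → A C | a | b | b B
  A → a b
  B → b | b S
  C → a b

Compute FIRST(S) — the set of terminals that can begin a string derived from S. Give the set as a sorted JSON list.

FIRST sets, iterate to fixpoint:
iter 1:
  A via A→a b: +{a}
  B via B→b: +{b}
  C via C→a b: +{a}
  S via S→A C: +{a}
  S via S→b: +{b}
  FIRST(S)={a,b}  FIRST(A)={a}  FIRST(B)={b}  FIRST(C)={a}
iter 2: done
  FIRST(S)={a,b}  FIRST(A)={a}  FIRST(B)={b}  FIRST(C)={a}

FIRST(S) = ["a", "b"]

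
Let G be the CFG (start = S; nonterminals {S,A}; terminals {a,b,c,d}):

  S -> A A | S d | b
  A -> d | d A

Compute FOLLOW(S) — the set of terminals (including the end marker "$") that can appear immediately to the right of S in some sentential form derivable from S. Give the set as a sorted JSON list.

FIRST iteration:
round 1:
  A via A→d: +{d}
  S via S→A A: +{d}
  S via S→b: +{b}
  FIRST(S)={b,d}  FIRST(A)={d}
round 2: (stable)
  FIRST(S)={b,d}  FIRST(A)={d}

FOLLOW iteration:
FOLLOW(S) := {$}
round 1:
  S→A A: FOLLOW(A) ⊇ FIRST(A) = {d}; new: +{d}
  S→A A: FOLLOW(A) ⊇ FOLLOW(S) ⊇ {$}; new: +{$}
  S→S d: FOLLOW(S) ⊇ FIRST(d) = {d}; new: +{d}
  FOLLOW(S)={$,d}  FOLLOW(A)={$,d}
round 2: done
  FOLLOW(S)={$,d}  FOLLOW(A)={$,d}

FOLLOW(S) = ["$", "d"]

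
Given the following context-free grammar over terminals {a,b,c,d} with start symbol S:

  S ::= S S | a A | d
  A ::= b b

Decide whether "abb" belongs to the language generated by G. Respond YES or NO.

Convert to CNF:
  S -> S S | T1 A | d
  A -> T0 T0
  T0 -> b
  T1 -> a

Fill CYK table bottom-up:
  cell(0,0) a: {T1}  orig:{}
  cell(1,1) b: {T0}  orig:{}
  cell(2,2) b: {T0}  orig:{}
  cell(0,1) ab: ∅
  cell(1,2) bb: {A}
  cell(0,2) abb: {S}

S ∈ T[0,2] ⇒ YES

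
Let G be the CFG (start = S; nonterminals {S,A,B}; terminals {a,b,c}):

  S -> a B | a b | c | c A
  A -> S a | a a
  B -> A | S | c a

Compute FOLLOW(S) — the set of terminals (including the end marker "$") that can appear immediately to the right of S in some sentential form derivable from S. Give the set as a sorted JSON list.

FIRST sets, iterate to fixpoint:
[1]
  A via A→a a: +{a}
  B via B→A: +{a}
  B via B→c a: +{c}
  S via S→a B: +{a}
  S via S→c: +{c}
  FIRST[S]={a,c}  FIRST[A]={a}  FIRST[B]={a,c}
[2]
  A via A→S a: +{c}
  FIRST[S]={a,c}  FIRST[A]={a,c}  FIRST[B]={a,c}
[3] (stable)
  FIRST[S]={a,c}  FIRST[A]={a,c}  FIRST[B]={a,c}

FOLLOW iteration:
FOLLOW(S) := {$}
round 1:
  A→S a: FOLLOW(S) ⊇ FIRST(a) = {a}; new: +{a}
  S→a B: FOLLOW(B) ⊇ FOLLOW(S) ⊇ {$,a}; new: +{$,a}
  S→c A: FOLLOW(A) ⊇ FOLLOW(S) ⊇ {$,a}; new: +{$,a}
  S: {$,a}  A: {$,a}  B: {$,a}
round 2: (no change)
  S: {$,a}  A: {$,a}  B: {$,a}

FOLLOW(S) = ["$", "a"]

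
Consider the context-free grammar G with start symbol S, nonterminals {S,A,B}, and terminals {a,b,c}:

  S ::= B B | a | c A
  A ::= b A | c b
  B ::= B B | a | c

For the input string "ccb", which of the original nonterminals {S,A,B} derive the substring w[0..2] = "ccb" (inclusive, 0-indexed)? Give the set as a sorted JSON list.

Convert to CNF:
  S -> B B | T1 A | a
  A -> T0 A | T1 T0
  B -> B B | a | c
  T0 -> b
  T1 -> c

CYK fill (cells [i..j] with 0 ≤ i ≤ j ≤ 2 only):
  T[0,0] 'c' = {B,T1}  orig:{B}
  T[1,1] 'c' = {B,T1}  orig:{B}
  T[2,2] 'b' = {T0}  orig:{}
  T[0,1] 'cc' = {B,S}
  T[1,2] 'cb' = {A}
  T[0,2] 'ccb' = {S}

Original NTs in T[0,2] deriving "ccb": ["S"]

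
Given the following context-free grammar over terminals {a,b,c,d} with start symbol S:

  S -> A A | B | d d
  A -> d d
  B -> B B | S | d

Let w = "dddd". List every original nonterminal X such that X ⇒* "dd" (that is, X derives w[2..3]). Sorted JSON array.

Convert to CNF:
  S -> A A | B B | T0 T0 | d
  A -> T0 T0
  B -> A A | B B | T0 T0 | d
  T0 -> d

CYK fill (cells [i..j] with 2 ≤ i ≤ j ≤ 3 only):
  T[2,2] 'd' = {B,S,T0}  orig:{B,S}
  T[3,3] 'd' = {B,S,T0}  orig:{B,S}
  T[2,3] 'dd' = {A,B,S}

Original NTs in T[2,3] deriving "dd": ["A", "B", "S"]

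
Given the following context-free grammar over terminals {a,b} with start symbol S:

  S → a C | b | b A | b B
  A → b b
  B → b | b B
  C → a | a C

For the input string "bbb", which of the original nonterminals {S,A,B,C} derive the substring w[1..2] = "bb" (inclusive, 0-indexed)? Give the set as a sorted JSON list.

Convert to CNF:
  S -> T0 A | T0 B | T1 C | b
  A -> T0 T0
  B -> T0 B | b
  C -> T1 C | a
  T0 -> b
  T1 -> a

Fill CYK table bottom-up, restricted to cells inside w[1..2]:
  [1..1]={B,S,T0}  "b"  orig:{B,S}
  [2..2]={B,S,T0}  "b"  orig:{B,S}
  [1..2]={A,B,S}  "bb"

Original NTs in T[1,2] deriving "bb": ["A", "B", "S"]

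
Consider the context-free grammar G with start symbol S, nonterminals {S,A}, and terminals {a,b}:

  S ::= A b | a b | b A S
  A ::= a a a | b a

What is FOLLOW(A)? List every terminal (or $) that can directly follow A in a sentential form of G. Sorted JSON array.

FIRST iteration:
[1]
  A via A→a a a: +{a}
  A via A→b a: +{b}
  S via S→A b: +{a,b}
  S: {a,b}  A: {a,b}
[2] — fixpoint
  S: {a,b}  A: {a,b}

Compute FOLLOW by fixpoint:
FOLLOW(S) := {$}
pass 1:
  S→A b: FOLLOW(A) ⊇ FIRST(b) = {b}; new: +{b}
  S→b A S: FOLLOW(A) ⊇ FIRST(S) = {a,b}; new: +{a}
  FOLLOW[S]={$}  FOLLOW[A]={a,b}
pass 2: — fixpoint
  FOLLOW[S]={$}  FOLLOW[A]={a,b}

FOLLOW(A) = ["a", "b"]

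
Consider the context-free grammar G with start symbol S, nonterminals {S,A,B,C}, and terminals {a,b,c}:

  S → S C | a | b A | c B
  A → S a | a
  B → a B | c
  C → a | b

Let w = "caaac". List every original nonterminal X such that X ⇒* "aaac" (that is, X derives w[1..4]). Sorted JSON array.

Convert to CNF:
  S -> S C | T1 A | T2 B | a
  A -> S T0 | a
  B -> T0 B | c
  C -> a | b
  T0 -> a
  T1 -> b
  T2 -> c

CYK fill, restricted to cells inside w[1..4]:
  cell(1,1) a: {A,C,S,T0}  orig:{A,C,S}
  cell(2,2) a: {A,C,S,T0}  orig:{A,C,S}
  cell(3,3) a: {A,C,S,T0}  orig:{A,C,S}
  cell(4,4) c: {B,T2}  orig:{B}
  cell(1,2) aa: {A,S}
  cell(2,3) aa: {A,S}
  cell(3,4) ac: {B}
  cell(1,3) aaa: {A,S}
  cell(2,4) aac: {B}
  cell(1,4) aaac: {B}

Original NTs in T[1,4] deriving "aaac": ["B"]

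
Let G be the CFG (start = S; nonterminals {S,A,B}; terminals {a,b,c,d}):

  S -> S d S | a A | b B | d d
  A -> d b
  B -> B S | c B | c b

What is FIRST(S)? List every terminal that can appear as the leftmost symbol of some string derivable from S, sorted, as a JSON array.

FIRST iteration:
iter 1:
  A via A→d b: +{d}
  B via B→c B: +{c}
  S via S→a A: +{a}
  S via S→b B: +{b}
  S via S→d d: +{d}
  FIRST(S)={a,b,d}  FIRST(A)={d}  FIRST(B)={c}
iter 2: — fixpoint
  FIRST(S)={a,b,d}  FIRST(A)={d}  FIRST(B)={c}

FIRST(S) = ["a", "b", "d"]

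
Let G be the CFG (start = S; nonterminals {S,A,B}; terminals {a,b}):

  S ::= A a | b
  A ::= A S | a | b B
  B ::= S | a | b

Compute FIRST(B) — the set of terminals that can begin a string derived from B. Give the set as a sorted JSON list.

FIRST sets, iterate to fixpoint:
pass 1:
  A via A→a: +{a}
  A via A→b B: +{b}
  B via B→a: +{a}
  B via B→b: +{b}
  S via S→A a: +{a,b}
  S: {a,b}  A: {a,b}  B: {a,b}
pass 2: done
  S: {a,b}  A: {a,b}  B: {a,b}

FIRST(B) = ["a", "b"]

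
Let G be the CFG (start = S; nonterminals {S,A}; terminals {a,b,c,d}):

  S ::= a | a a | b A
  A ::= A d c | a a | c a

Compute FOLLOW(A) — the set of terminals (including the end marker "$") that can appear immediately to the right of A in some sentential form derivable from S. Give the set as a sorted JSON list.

FIRST iteration:
pass 1:
  A via A→a a: +{a}
  A via A→c a: +{c}
  S via S→a: +{a}
  S via S→b A: +{b}
  FIRST(S)={a,b}  FIRST(A)={a,c}
pass 2: — fixpoint
  FIRST(S)={a,b}  FIRST(A)={a,c}

Compute FOLLOW by fixpoint:
seed FOLLOW(S) with $
pass 1:
  A→A d c: FOLLOW(A) ⊇ FIRST(d) = {d}; new: +{d}
  S→b A: FOLLOW(A) ⊇ FOLLOW(S) ⊇ {$}; new: +{$}
  FOLLOW(S)={$}  FOLLOW(A)={$,d}
pass 2: (no change)
  FOLLOW(S)={$}  FOLLOW(A)={$,d}

FOLLOW(A) = ["$", "d"]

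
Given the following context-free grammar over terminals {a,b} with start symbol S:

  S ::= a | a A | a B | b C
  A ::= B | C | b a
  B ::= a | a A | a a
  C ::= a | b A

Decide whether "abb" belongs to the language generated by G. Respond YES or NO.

CNF form of G:
  S -> T0 A | T0 B | T1 C | a
  A -> T0 A | T0 T0 | T1 A | T1 T0 | a
  B -> T0 A | T0 T0 | a
  C -> T1 A | a
  T0 -> a
  T1 -> b

Fill CYK table bottom-up:
  cell(0,0) a: {A,B,C,S,T0}  orig:{A,B,C,S}
  cell(1,1) b: {T1}  orig:{}
  cell(2,2) b: {T1}  orig:{}
  cell(0,1) ab: ∅
  cell(1,2) bb: ∅
  cell(0,2) abb: ∅

S ∉ T[0,2] ⇒ NO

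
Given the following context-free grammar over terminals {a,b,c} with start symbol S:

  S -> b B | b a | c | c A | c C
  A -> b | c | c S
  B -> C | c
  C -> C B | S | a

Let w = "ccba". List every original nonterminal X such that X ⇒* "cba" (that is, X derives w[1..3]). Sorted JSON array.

CNF form of G:
  S -> T0 A | T0 C | T1 B | T1 T2 | c
  A -> T0 S | b | c
  B -> C B | T0 A | T0 C | T1 B | T1 T2 | a | c
  C -> C B | T0 A | T0 C | T1 B | T1 T2 | a | c
  T0 -> c
  T1 -> b
  T2 -> a

Fill CYK table bottom-up (cells [i..j] with 1 ≤ i ≤ j ≤ 3 only):
  cell(1,1) c: {A,B,C,S,T0}  orig:{A,B,C,S}
  cell(2,2) b: {A,T1}  orig:{A}
  cell(3,3) a: {B,C,T2}  orig:{B,C}
  cell(1,2) cb: {B,C,S}
  cell(2,3) ba: {B,C,S}
  cell(1,3) cba: {A,B,C,S}

Original NTs in T[1,3] deriving "cba": ["A", "B", "C", "S"]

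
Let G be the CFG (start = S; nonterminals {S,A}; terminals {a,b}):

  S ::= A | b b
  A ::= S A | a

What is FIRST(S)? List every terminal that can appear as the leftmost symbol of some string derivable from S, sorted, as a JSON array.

FIRST iteration:
iter 1:
  A via A→a: +{a}
  S via S→A: +{a}
  S via S→b b: +{b}
  FIRST(S)={a,b}  FIRST(A)={a}
iter 2:
  A via A→S A: +{b}
  FIRST(S)={a,b}  FIRST(A)={a,b}
iter 3: (no change)
  FIRST(S)={a,b}  FIRST(A)={a,b}

FIRST(S) = ["a", "b"]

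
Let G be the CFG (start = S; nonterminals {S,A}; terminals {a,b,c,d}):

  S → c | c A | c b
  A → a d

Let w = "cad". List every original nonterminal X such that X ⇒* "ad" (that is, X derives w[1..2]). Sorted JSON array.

CNF form of G:
  S -> T2 A | T2 T3 | c
  A -> T0 T1
  T0 -> a
  T1 -> d
  T2 -> c
  T3 -> b

CYK table (by increasing span), restricted to cells inside w[1..2]:
  T[1,1] 'a' = {T0}  orig:{}
  T[2,2] 'd' = {T1}  orig:{}
  T[1,2] 'ad' = {A}

Original NTs in T[1,2] deriving "ad": ["A"]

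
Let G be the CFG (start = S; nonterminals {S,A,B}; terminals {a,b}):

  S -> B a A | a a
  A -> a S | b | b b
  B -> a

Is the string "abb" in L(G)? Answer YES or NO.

Convert to CNF:
  S -> B X2 | T0 T0
  A -> T0 S | T1 T1 | b
  B -> a
  T0 -> a
  T1 -> b
  X2 -> T0 A

Fill CYK table bottom-up:
  [0..0]={B,T0}  "a"  orig:{B}
  [1..1]={A,T1}  "b"  orig:{A}
  [2..2]={A,T1}  "b"  orig:{A}
  [0..1]={X2}  "ab"  orig:{}
  [1..2]={A}  "bb"
  [0..2]={X2}  "abb"  orig:{}

S ∉ T[0,2] ⇒ NO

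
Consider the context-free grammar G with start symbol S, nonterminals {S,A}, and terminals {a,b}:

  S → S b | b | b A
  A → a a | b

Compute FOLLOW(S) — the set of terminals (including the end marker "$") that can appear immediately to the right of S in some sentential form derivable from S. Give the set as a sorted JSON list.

FIRST iteration:
round 1:
  A via A→a a: +{a}
  A via A→b: +{b}
  S via S→b: +{b}
  FIRST[S]={b}  FIRST[A]={a,b}
round 2: (no change)
  FIRST[S]={b}  FIRST[A]={a,b}

Compute FOLLOW by fixpoint:
seed FOLLOW(S) with $
[1]
  S→S b: FOLLOW(S) ⊇ FIRST(b) = {b}; new: +{b}
  S→b A: FOLLOW(A) ⊇ FOLLOW(S) ⊇ {$,b}; new: +{$,b}
  FOLLOW(S)={$,b}  FOLLOW(A)={$,b}
[2] (no change)
  FOLLOW(S)={$,b}  FOLLOW(A)={$,b}

FOLLOW(S) = ["$", "b"]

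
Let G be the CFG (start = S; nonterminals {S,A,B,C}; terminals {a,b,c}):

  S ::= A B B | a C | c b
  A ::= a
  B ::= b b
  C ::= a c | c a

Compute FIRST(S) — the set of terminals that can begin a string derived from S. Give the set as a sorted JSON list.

Compute FIRST by fixpoint:
pass 1:
  A via A→a: +{a}
  B via B→b b: +{b}
  C via C→a c: +{a}
  C via C→c a: +{c}
  S via S→A B B: +{a}
  S via S→c b: +{c}
  S: {a,c}  A: {a}  B: {b}  C: {a,c}
pass 2: done
  S: {a,c}  A: {a}  B: {b}  C: {a,c}

FIRST(S) = ["a", "c"]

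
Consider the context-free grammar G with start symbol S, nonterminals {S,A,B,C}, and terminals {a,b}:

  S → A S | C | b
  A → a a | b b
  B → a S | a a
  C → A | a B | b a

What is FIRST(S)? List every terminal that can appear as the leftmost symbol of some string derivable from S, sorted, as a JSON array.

FIRST iteration:
iter 1:
  A via A→a a: +{a}
  A via A→b b: +{b}
  B via B→a S: +{a}
  C via C→A: +{a,b}
  S via S→A S: +{a,b}
  FIRST[S]={a,b}  FIRST[A]={a,b}  FIRST[B]={a}  FIRST[C]={a,b}
iter 2: done
  FIRST[S]={a,b}  FIRST[A]={a,b}  FIRST[B]={a}  FIRST[C]={a,b}

FIRST(S) = ["a", "b"]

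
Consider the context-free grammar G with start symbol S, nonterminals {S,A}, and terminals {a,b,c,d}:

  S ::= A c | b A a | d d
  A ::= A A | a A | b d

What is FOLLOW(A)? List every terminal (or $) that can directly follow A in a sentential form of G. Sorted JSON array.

FIRST sets, iterate to fixpoint:
round 1:
  A via A→a A: +{a}
  A via A→b d: +{b}
  S via S→A c: +{a,b}
  S via S→d d: +{d}
  FIRST[S]={a,b,d}  FIRST[A]={a,b}
round 2: (stable)
  FIRST[S]={a,b,d}  FIRST[A]={a,b}

Compute FOLLOW by fixpoint:
initialize: $ ∈ FOLLOW(S)
round 1:
  A→A A: FOLLOW(A) ⊇ FIRST(A) = {a,b}; new: +{a,b}
  S→A c: FOLLOW(A) ⊇ FIRST(c) = {c}; new: +{c}
  FOLLOW(S)={$}  FOLLOW(A)={a,b,c}
round 2: (no change)
  FOLLOW(S)={$}  FOLLOW(A)={a,b,c}

FOLLOW(A) = ["a", "b", "c"]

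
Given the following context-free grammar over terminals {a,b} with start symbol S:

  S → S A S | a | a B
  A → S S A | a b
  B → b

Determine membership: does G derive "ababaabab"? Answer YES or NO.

CNF form of G:
  S -> S X3 | T0 B | a
  A -> S X2 | T0 T1
  B -> b
  T0 -> a
  T1 -> b
  X2 -> S A
  X3 -> A S

CYK table (by increasing span):
  [0..0]={S,T0}  "a"  orig:{S}
  [1..1]={B,T1}  "b"  orig:{B}
  [2..2]={S,T0}  "a"  orig:{S}
  [3..3]={B,T1}  "b"  orig:{B}
  [4..4]={S,T0}  "a"  orig:{S}
  [5..5]={S,T0}  "a"  orig:{S}
  [6..6]={B,T1}  "b"  orig:{B}
  [7..7]={S,T0}  "a"  orig:{S}
  [8..8]={B,T1}  "b"  orig:{B}
  [0..1]={A,S}  "ab"
  [1..2]=∅  "ba"
  [2..3]={A,S}  "ab"
  [3..4]=∅  "ba"
  [4..5]=∅  "aa"
  [5..6]={A,S}  "ab"
  [6..7]=∅  "ba"
  [7..8]={A,S}  "ab"
  [0..2]={X3}  "aba"  orig:{}
  [1..3]=∅  "bab"
  [2..4]={X3}  "aba"  orig:{}
  [3..5]=∅  "baa"
  [4..6]={X2}  "aab"  orig:{}
  [5..7]={X3}  "aba"  orig:{}
  [6..8]=∅  "bab"
  [0..3]={X2,X3}  "abab"  orig:{}
  [1..4]=∅  "baba"
  [2..5]=∅  "abaa"
  [3..6]=∅  "baab"
  [4..7]={S}  "aaba"
  [5..8]={X2,X3}  "abab"  orig:{}
  [0..4]={S}  "ababa"
  [1..5]=∅  "babaa"
  [2..6]={A}  "abaab"
  [3..7]=∅  "baaba"
  [4..8]={A,S}  "aabab"
  [0..5]=∅  "ababaa"
  [1..6]=∅  "babaab"
  [2..7]={X3}  "abaaba"  orig:{}
  [3..8]=∅  "baabab"
  [0..6]={X2}  "ababaab"  orig:{}
  [1..7]=∅  "babaaba"
  [2..8]={X2,X3}  "abaabab"  orig:{}
  [0..7]={S}  "ababaaba"
  [1..8]=∅  "babaabab"
  [0..8]={A,S}  "ababaabab"

S ∈ T[0,8] ⇒ YES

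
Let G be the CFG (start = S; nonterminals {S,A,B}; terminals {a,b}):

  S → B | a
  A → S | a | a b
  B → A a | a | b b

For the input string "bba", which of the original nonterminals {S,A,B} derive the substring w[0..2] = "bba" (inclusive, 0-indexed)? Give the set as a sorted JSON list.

Convert to CNF:
  S -> A T0 | T1 T1 | a
  A -> A T0 | T0 T1 | T1 T1 | a
  B -> A T0 | T1 T1 | a
  T0 -> a
  T1 -> b

Fill CYK table bottom-up, restricted to cells inside w[0..2]:
  cell(0,0) b: {T1}  orig:{}
  cell(1,1) b: {T1}  orig:{}
  cell(2,2) a: {A,B,S,T0}  orig:{A,B,S}
  cell(0,1) bb: {A,B,S}
  cell(1,2) ba: ∅
  cell(0,2) bba: {A,B,S}

Original NTs in T[0,2] deriving "bba": ["A", "B", "S"]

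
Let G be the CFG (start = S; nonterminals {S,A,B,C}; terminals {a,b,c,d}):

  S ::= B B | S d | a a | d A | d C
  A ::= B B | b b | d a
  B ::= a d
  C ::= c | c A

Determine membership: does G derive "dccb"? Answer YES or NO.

Convert to CNF:
  S -> B B | S T1 | T1 A | T1 C | T2 T2
  A -> B B | T0 T0 | T1 T2
  B -> T2 T1
  C -> T3 A | c
  T0 -> b
  T1 -> d
  T2 -> a
  T3 -> c

CYK fill:
  [0..0]={T1}  "d"  orig:{}
  [1..1]={C,T3}  "c"  orig:{C}
  [2..2]={C,T3}  "c"  orig:{C}
  [3..3]={T0}  "b"  orig:{}
  [0..1]={S}  "dc"
  [1..2]=∅  "cc"
  [2..3]=∅  "cb"
  [0..2]=∅  "dcc"
  [1..3]=∅  "ccb"
  [0..3]=∅  "dccb"

S ∉ T[0,3] ⇒ NO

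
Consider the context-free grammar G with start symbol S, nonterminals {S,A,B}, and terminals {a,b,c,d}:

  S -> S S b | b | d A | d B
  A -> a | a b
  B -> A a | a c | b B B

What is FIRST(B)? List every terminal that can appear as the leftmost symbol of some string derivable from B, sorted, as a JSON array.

FIRST sets, iterate to fixpoint:
iter 1:
  A via A→a: +{a}
  B via B→A a: +{a}
  B via B→b B B: +{b}
  S via S→b: +{b}
  S via S→d A: +{d}
  FIRST(S)={b,d}  FIRST(A)={a}  FIRST(B)={a,b}
iter 2: (stable)
  FIRST(S)={b,d}  FIRST(A)={a}  FIRST(B)={a,b}

FIRST(B) = ["a", "b"]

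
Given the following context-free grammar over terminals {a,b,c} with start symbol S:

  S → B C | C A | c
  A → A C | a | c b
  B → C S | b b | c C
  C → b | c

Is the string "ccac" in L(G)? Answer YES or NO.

CNF form of G:
  S -> B C | C A | c
  A -> A C | T0 T1 | a
  B -> C S | T0 C | T1 T1
  C -> b | c
  T0 -> c
  T1 -> b

CYK table (by increasing span):
  cell(0,0) c: {C,S,T0}  orig:{C,S}
  cell(1,1) c: {C,S,T0}  orig:{C,S}
  cell(2,2) a: {A}
  cell(3,3) c: {C,S,T0}  orig:{C,S}
  cell(0,1) cc: {B}
  cell(1,2) ca: {S}
  cell(2,3) ac: {A}
  cell(0,2) cca: {B}
  cell(1,3) cac: {S}
  cell(0,3) ccac: {B,S}

S ∈ T[0,3] ⇒ YES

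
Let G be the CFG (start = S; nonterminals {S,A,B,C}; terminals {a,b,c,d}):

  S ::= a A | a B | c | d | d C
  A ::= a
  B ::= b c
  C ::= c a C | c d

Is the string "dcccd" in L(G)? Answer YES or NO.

Convert to CNF:
  S -> T2 A | T2 B | T3 C | c | d
  A -> a
  B -> T0 T1
  C -> T1 T3 | T1 X4
  T0 -> b
  T1 -> c
  T2 -> a
  T3 -> d
  X4 -> T2 C

CYK table (by increasing span):
  cell(0,0) d: {S,T3}  orig:{S}
  cell(1,1) c: {S,T1}  orig:{S}
  cell(2,2) c: {S,T1}  orig:{S}
  cell(3,3) c: {S,T1}  orig:{S}
  cell(4,4) d: {S,T3}  orig:{S}
  cell(0,1) dc: ∅
  cell(1,2) cc: ∅
  cell(2,3) cc: ∅
  cell(3,4) cd: {C}
  cell(0,2) dcc: ∅
  cell(1,3) ccc: ∅
  cell(2,4) ccd: ∅
  cell(0,3) dccc: ∅
  cell(1,4) cccd: ∅
  cell(0,4) dcccd: ∅

S ∉ T[0,4] ⇒ NO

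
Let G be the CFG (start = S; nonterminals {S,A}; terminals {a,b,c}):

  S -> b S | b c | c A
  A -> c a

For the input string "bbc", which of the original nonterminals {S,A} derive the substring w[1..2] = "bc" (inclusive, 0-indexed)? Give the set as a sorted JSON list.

CNF form of G:
  S -> T0 A | T2 S | T2 T0
  A -> T0 T1
  T0 -> c
  T1 -> a
  T2 -> b

Fill CYK table bottom-up — only the sub-triangle for w[1..2]:
  T[1,1] 'b' = {T2}  orig:{}
  T[2,2] 'c' = {T0}  orig:{}
  T[1,2] 'bc' = {S}

Original NTs in T[1,2] deriving "bc": ["S"]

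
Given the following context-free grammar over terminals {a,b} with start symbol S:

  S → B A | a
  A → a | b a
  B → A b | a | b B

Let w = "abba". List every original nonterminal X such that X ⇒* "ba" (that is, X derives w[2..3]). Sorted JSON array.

Convert to CNF:
  S -> B A | a
  A -> T0 T1 | a
  B -> A T0 | T0 B | a
  T0 -> b
  T1 -> a

CYK fill — only the sub-triangle for w[2..3]:
  T[2,2] 'b' = {T0}  orig:{}
  T[3,3] 'a' = {A,B,S,T1}  orig:{A,B,S}
  T[2,3] 'ba' = {A,B}

Original NTs in T[2,3] deriving "ba": ["A", "B"]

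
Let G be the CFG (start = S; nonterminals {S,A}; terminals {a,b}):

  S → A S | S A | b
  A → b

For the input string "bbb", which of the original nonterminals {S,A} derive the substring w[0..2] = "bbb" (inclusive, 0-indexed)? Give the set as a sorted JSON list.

Convert to CNF:
  S -> A S | S A | b
  A -> b

CYK fill (cells [i..j] with 0 ≤ i ≤ j ≤ 2 only):
  [0..0]={A,S}  "b"
  [1..1]={A,S}  "b"
  [2..2]={A,S}  "b"
  [0..1]={S}  "bb"
  [1..2]={S}  "bb"
  [0..2]={S}  "bbb"

Original NTs in T[0,2] deriving "bbb": ["S"]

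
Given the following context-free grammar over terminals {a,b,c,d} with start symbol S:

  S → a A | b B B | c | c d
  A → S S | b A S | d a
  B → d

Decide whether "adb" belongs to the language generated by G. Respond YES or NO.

Convert to CNF:
  S -> T0 X5 | T2 A | T3 T1 | c
  A -> S S | T0 X4 | T1 T2
  B -> d
  T0 -> b
  T1 -> d
  T2 -> a
  T3 -> c
  X4 -> A S
  X5 -> B B

CYK fill:
  [0..0]={T2}  "a"  orig:{}
  [1..1]={B,T1}  "d"  orig:{B}
  [2..2]={T0}  "b"  orig:{}
  [0..1]=∅  "ad"
  [1..2]=∅  "db"
  [0..2]=∅  "adb"

S ∉ T[0,2] ⇒ NO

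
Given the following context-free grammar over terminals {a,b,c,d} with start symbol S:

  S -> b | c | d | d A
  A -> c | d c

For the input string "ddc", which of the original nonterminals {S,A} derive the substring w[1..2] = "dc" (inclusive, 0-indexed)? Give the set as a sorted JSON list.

CNF form of G:
  S -> T0 A | b | c | d
  A -> T0 T1 | c
  T0 -> d
  T1 -> c

CYK table (by increasing span) — only the sub-triangle for w[1..2]:
  T[1,1] 'd' = {S,T0}  orig:{S}
  T[2,2] 'c' = {A,S,T1}  orig:{A,S}
  T[1,2] 'dc' = {A,S}

Original NTs in T[1,2] deriving "dc": ["A", "S"]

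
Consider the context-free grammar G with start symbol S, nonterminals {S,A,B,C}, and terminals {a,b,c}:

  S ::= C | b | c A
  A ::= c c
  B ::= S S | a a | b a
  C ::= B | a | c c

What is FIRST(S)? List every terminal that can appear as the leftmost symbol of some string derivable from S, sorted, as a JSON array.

FIRST iteration:
pass 1:
  A via A→c c: +{c}
  B via B→a a: +{a}
  B via B→b a: +{b}
  C via C→B: +{a,b}
  C via C→c c: +{c}
  S via S→C: +{a,b,c}
  S: {a,b,c}  A: {c}  B: {a,b}  C: {a,b,c}
pass 2:
  B via B→S S: +{c}
  S: {a,b,c}  A: {c}  B: {a,b,c}  C: {a,b,c}
pass 3: (no change)
  S: {a,b,c}  A: {c}  B: {a,b,c}  C: {a,b,c}

FIRST(S) = ["a", "b", "c"]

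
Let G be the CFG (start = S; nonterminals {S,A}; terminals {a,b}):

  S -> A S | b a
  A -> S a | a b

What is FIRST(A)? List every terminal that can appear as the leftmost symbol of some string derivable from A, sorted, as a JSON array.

FIRST sets, iterate to fixpoint:
round 1:
  A via A→a b: +{a}
  S via S→A S: +{a}
  S via S→b a: +{b}
  S: {a,b}  A: {a}
round 2:
  A via A→S a: +{b}
  S: {a,b}  A: {a,b}
round 3: (stable)
  S: {a,b}  A: {a,b}

FIRST(A) = ["a", "b"]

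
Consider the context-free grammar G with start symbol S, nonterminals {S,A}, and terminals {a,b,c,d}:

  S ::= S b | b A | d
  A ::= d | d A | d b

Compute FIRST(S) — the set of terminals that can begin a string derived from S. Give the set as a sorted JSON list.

FIRST sets, iterate to fixpoint:
[1]
  A via A→d: +{d}
  S via S→b A: +{b}
  S via S→d: +{d}
  S: {b,d}  A: {d}
[2] — fixpoint
  S: {b,d}  A: {d}

FIRST(S) = ["b", "d"]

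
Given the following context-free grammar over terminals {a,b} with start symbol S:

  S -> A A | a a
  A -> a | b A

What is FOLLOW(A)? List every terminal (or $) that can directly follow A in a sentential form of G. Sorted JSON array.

FIRST sets, iterate to fixpoint:
iter 1:
  A via A→a: +{a}
  A via A→b A: +{b}
  S via S→A A: +{a,b}
  S: {a,b}  A: {a,b}
iter 2: done
  S: {a,b}  A: {a,b}

FOLLOW iteration:
seed FOLLOW(S) with $
iter 1:
  S→A A: FOLLOW(A) ⊇ FIRST(A) = {a,b}; new: +{a,b}
  S→A A: FOLLOW(A) ⊇ FOLLOW(S) ⊇ {$}; new: +{$}
  FOLLOW[S]={$}  FOLLOW[A]={$,a,b}
iter 2: (stable)
  FOLLOW[S]={$}  FOLLOW[A]={$,a,b}

FOLLOW(A) = ["$", "a", "b"]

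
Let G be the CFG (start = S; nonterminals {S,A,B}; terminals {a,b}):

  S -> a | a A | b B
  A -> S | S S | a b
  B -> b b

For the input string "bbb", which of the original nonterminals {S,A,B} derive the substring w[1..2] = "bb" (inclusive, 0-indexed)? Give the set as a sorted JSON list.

CNF form of G:
  S -> T0 A | T1 B | a
  A -> S S | T0 A | T0 T1 | T1 B | a
  B -> T1 T1
  T0 -> a
  T1 -> b

CYK table (by increasing span) — only the sub-triangle for w[1..2]:
  [1..1]={T1}  "b"  orig:{}
  [2..2]={T1}  "b"  orig:{}
  [1..2]={B}  "bb"

Original NTs in T[1,2] deriving "bb": ["B"]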